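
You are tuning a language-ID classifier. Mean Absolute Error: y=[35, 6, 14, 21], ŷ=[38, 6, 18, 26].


Absolute errors: |35-38|=3, |6-6|=0, |14-18|=4, |21-26|=5
Sum = 12
MAE = 12/4 = 3

3


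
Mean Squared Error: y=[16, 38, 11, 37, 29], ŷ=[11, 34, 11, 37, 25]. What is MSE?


Squared errors: (16-11)²=25, (38-34)²=16, (11-11)²=0, (37-37)²=0, (29-25)²=16
Sum = 57
MSE = 57/5 = 57/5

57/5


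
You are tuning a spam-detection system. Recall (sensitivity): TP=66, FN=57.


Recall = TP/(TP+FN)
= 66/(66+57)
= 66/123 = 53.66%

53.66%


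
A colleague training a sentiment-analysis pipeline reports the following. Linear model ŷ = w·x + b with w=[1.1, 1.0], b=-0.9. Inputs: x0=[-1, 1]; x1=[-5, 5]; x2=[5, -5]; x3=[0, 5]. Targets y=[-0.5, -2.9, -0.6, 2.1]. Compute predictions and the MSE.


ŷ0 = (1.1)·(-1) + (1.0)·(1) - 0.9 = -1.0
ŷ1 = (1.1)·(-5) + (1.0)·(5) - 0.9 = -1.4
ŷ2 = (1.1)·(5) + (1.0)·(-5) - 0.9 = -0.4
ŷ3 = (1.1)·(0) + (1.0)·(5) - 0.9 = 4.1
errors² = [0.25, 2.25, 0.04, 4.0]
MSE = 6.5400/4 = 1.635

1.635


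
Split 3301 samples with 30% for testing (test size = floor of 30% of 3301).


Test = ⌊3301·30/100⌋ = 990
Train = 3301 - 990 = 2311

Train: 2311, Test: 990


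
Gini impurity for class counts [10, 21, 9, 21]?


Probabilities: [10/61, 21/61, 9/61, 21/61] ≈ [0.1639, 0.3443, 0.1475, 0.3443]
Σpᵢ² = (100 + 441 + 81 + 441)/61² = 1063/3721
Gini = 1 - Σpᵢ² = 1 - 1063/3721 = 0.7143

0.7143


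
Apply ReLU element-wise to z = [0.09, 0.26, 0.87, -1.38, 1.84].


ReLU(0.09) = max(0, 0.09) = 0.09
ReLU(0.26) = max(0, 0.26) = 0.26
ReLU(0.87) = max(0, 0.87) = 0.87
ReLU(-1.38) = max(0, -1.38) = 0.0
ReLU(1.84) = max(0, 1.84) = 1.84
result = [0.09, 0.26, 0.87, 0.0, 1.84]

[0.09, 0.26, 0.87, 0.0, 1.84]


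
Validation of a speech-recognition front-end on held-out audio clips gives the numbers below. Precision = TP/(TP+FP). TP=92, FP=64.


Precision = TP/(TP+FP)
= 92/(92+64)
= 92/156 = 58.97%

58.97%


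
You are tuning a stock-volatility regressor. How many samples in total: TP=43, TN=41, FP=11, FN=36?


Total = TP + TN + FP + FN
= 43 + 41 + 11 + 36
= 131
(Predicted positive: 54, predicted negative: 77)

131


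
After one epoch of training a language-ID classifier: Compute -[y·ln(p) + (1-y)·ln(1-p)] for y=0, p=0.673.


BCE = -[y·ln(p) + (1-y)·ln(1-p)]
= -0 - 1·ln(1-0.673)
= -ln(0.327) = 1.1178

1.1178


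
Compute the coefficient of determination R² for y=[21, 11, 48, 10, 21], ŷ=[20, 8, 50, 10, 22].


ȳ = 22.2
SS_res = Σ(y-ŷ)² = 15
SS_tot = Σ(y-ȳ)² = 942.8
R² = 1 - SS_res/SS_tot = 1 - 0.0159 = 0.9841

0.9841


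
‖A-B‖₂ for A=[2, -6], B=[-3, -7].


d = √((2+ 3)² + (-6+ 7)²)
  = √(25 + 1)
  = √26 = 5.099

5.099


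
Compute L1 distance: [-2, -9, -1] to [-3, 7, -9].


d = |-2+ 3| + |-9-7| + |-1+ 9|
  = 1 + 16 + 8
  = 25

25


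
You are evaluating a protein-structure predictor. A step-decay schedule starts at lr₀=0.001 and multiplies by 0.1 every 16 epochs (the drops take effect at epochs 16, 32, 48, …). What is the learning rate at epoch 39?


n_drops = ⌊39/16⌋ = 2
lr = 0.001·0.1^2 = 0.001·0.01 = 0.00001

0.00001


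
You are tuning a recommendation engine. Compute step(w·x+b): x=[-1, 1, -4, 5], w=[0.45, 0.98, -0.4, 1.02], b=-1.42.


z = (-1)·(0.45) + (1)·(0.98) + (-4)·(-0.4) + (5)·(1.02) - 1.42
  = 5.81
step(z) = 1 (z≥0)

1


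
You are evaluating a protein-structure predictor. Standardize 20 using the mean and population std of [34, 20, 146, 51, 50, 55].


μ = 59.3333, σ = 40.5696
z = (20 - 59.3333)/40.5696 = -0.9695

-0.9695


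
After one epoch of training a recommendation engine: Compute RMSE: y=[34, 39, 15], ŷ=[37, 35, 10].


MSE = 50/3 = 16.6667
RMSE = √(50/3) = 4.0825

4.0825


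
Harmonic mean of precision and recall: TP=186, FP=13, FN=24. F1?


Precision = 186/199 = 0.9347
Recall = 186/210 = 0.8857
F1 = 2·P·R/(P+R) = 2·TP/(2·TP+FP+FN) = 372/(372+13+24) = 372/409 = 0.9095

0.9095


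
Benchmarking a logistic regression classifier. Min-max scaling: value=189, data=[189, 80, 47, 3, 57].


min=3, max=189
(189-3)/(189-3) = 186/186 = 1.0

1.0


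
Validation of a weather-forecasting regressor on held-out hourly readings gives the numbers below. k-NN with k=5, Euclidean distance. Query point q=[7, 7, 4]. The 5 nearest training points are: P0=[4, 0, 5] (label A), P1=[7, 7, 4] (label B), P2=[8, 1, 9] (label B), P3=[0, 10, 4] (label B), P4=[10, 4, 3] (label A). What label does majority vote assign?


d(q,P0) = 7.6811  (label A)
d(q,P1) = 0.0  (label B)
d(q,P2) = 7.874  (label B)
d(q,P3) = 7.6158  (label B)
d(q,P4) = 4.3589  (label A)
Votes: A=2, B=3
Majority → B

B


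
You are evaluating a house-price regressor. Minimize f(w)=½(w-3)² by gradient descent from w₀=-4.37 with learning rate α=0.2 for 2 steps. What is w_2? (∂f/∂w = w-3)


step 1: grad = -4.37-3 = -7.37; w = -4.37 - 0.2·(-7.37) = -2.896
step 2: grad = -2.896-3 = -5.896; w = -2.896 - 0.2·(-5.896) = -1.7168

-1.7168


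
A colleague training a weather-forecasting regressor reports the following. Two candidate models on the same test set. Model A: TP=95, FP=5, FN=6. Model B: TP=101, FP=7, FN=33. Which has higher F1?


Model A: P=95/100=0.95, R=95/101=0.9406, F1=2PR/(P+R)=2TP/(2TP+FP+FN)=190/201=0.9453
Model B: P=101/108=0.9352, R=101/134=0.7537, F1=2PR/(P+R)=2TP/(2TP+FP+FN)=202/242=0.8347
0.9453 > 0.8347 → Model A

Model A


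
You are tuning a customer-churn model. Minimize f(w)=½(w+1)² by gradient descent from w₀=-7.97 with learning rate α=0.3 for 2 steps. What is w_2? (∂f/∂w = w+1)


step 1: grad = -7.97+1 = -6.97; w = -7.97 - 0.3·(-6.97) = -5.879
step 2: grad = -5.879+1 = -4.879; w = -5.879 - 0.3·(-4.879) = -4.4153

-4.4153


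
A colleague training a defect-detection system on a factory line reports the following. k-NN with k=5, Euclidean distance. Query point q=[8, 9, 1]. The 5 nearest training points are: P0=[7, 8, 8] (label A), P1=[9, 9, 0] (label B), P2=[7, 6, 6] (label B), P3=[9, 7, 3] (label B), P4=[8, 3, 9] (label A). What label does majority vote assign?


d(q,P0) = 7.1414  (label A)
d(q,P1) = 1.4142  (label B)
d(q,P2) = 5.9161  (label B)
d(q,P3) = 3.0  (label B)
d(q,P4) = 10.0  (label A)
Votes: A=2, B=3
Majority → B

B


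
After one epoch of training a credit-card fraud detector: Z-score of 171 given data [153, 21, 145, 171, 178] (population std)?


μ = 133.6, σ = 57.5416
z = (171 - 133.6)/57.5416 = 0.65

0.65


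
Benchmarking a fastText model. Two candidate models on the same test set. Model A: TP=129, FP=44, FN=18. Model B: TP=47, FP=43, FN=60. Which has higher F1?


Model A: P=129/173=0.7457, R=129/147=0.8776, F1=2PR/(P+R)=2TP/(2TP+FP+FN)=258/320=0.8063
Model B: P=47/90=0.5222, R=47/107=0.4393, F1=2PR/(P+R)=2TP/(2TP+FP+FN)=94/197=0.4772
0.8063 > 0.4772 → Model A

Model A


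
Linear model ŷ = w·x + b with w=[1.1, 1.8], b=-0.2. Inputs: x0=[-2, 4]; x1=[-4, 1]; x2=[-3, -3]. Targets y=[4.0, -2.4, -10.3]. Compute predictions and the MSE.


ŷ0 = (1.1)·(-2) + (1.8)·(4) - 0.2 = 4.8
ŷ1 = (1.1)·(-4) + (1.8)·(1) - 0.2 = -2.8
ŷ2 = (1.1)·(-3) + (1.8)·(-3) - 0.2 = -8.9
errors² = [0.64, 0.16, 1.96]
MSE = 2.7600/3 = 0.92

0.92


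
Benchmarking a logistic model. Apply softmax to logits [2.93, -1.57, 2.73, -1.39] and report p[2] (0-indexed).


Exponentials: e^2.93=18.7276, e^-1.57=0.208, e^2.73=15.3329, e^-1.39=0.2491
Sum = 34.5176
Softmax = [0.5426, 0.006, 0.4442, 0.0072]
p[2] = 15.3329/34.5176 = 0.4442

0.4442


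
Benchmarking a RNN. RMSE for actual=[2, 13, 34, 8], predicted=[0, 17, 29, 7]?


MSE = 46/4 = 11.5
RMSE = √(46/4) = 3.3912

3.3912


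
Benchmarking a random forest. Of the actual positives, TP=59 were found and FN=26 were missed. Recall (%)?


Recall = TP/(TP+FN)
= 59/(59+26)
= 59/85 = 69.41%

69.41%


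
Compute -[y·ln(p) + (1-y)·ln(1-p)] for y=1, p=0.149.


BCE = -[y·ln(p) + (1-y)·ln(1-p)]
= -1·ln(0.149) - 0
= -ln(0.149) = 1.9038

1.9038


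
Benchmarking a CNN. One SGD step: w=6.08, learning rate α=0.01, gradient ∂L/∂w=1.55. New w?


w_new = w - α·∇
= 6.08 - 0.01·1.55
= 6.08 - 0.0155
= 6.0645

6.0645


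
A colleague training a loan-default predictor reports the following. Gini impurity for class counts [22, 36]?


Probabilities: [22/58, 36/58] ≈ [0.3793, 0.6207]
Σpᵢ² = (484 + 1296)/58² = 1780/3364
Gini = 1 - Σpᵢ² = 1 - 1780/3364 = 0.4709

0.4709


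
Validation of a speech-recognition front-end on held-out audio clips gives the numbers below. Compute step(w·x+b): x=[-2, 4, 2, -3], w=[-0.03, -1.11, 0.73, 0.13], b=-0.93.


z = (-2)·(-0.03) + (4)·(-1.11) + (2)·(0.73) + (-3)·(0.13) - 0.93
  = -4.24
step(z) = 0 (z<0)

0


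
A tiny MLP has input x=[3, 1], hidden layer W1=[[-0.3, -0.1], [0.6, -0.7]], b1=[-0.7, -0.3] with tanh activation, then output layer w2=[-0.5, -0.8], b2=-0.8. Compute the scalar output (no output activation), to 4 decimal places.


z1[0] = (-0.3)·(3) + (-0.1)·(1) - 0.7 = -1.7
z1[1] = (0.6)·(3) + (-0.7)·(1) - 0.3 = 0.8
h = tanh(z1) = [-0.9354, 0.664]
output = (-0.5)·(-0.9354) + (-0.8)·(0.664) - 0.8 = -0.8635

-0.8635


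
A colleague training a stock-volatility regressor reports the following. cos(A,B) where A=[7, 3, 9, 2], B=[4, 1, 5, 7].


A·B = 7·4 + 3·1 + 9·5 + 2·7 = 90
‖A‖ = √143 = 11.9583, ‖B‖ = √91 = 9.5394
cos = 90/(√143·√91) = 90/√13013 = 0.789

0.789


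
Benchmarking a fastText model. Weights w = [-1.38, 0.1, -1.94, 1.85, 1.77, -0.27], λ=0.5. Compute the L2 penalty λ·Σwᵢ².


‖w‖₂² = (-1.38)² + (0.1)² + (-1.94)² + (1.85)² + (1.77)² + (-0.27)²
     = 1.9044 + 0.01 + 3.7636 + 3.4225 + 3.1329 + 0.0729
     = 12.3063
λ·‖w‖₂² = 0.5·12.3063 = 6.15315

6.15315


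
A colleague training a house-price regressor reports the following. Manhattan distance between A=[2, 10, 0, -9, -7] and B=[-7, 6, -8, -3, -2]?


d = |2+ 7| + |10-6| + |0+ 8| + |-9+ 3| + |-7+ 2|
  = 9 + 4 + 8 + 6 + 5
  = 32

32


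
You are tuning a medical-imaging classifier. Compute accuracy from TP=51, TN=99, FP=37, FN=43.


Accuracy = (TP+TN)/(TP+TN+FP+FN)
= (51+99)/(230)
= 150/230 = 65.22%

65.22%


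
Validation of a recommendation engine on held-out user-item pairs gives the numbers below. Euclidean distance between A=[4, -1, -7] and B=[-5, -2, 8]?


d = √((4+ 5)² + (-1+ 2)² + (-7-8)²)
  = √(81 + 1 + 225)
  = √307 = 17.5214

17.5214


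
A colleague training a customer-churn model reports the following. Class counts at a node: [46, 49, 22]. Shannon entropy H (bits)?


Probabilities: [46/117, 49/117, 22/117] ≈ [0.3932, 0.4188, 0.188]
H = -((46/117)·log₂(46/117) + (49/117)·log₂(49/117) + (22/117)·log₂(22/117))
  = 1.5087 bits

1.5087 bits


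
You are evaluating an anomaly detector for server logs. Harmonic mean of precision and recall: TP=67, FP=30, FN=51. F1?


Precision = 67/97 = 0.6907
Recall = 67/118 = 0.5678
F1 = 2·P·R/(P+R) = 2·TP/(2·TP+FP+FN) = 134/(134+30+51) = 134/215 = 0.6233

0.6233


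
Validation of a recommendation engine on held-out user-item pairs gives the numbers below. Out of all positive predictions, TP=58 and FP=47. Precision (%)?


Precision = TP/(TP+FP)
= 58/(58+47)
= 58/105 = 55.24%

55.24%


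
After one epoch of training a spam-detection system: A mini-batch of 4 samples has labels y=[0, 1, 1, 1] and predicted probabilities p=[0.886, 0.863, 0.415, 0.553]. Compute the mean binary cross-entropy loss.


L[0] = -ln(1-0.886) = -ln(0.114) = 2.1716
L[1] = -ln(0.863) = 0.1473
L[2] = -ln(0.415) = 0.8795
L[3] = -ln(0.553) = 0.5924
mean = (2.1716 + 0.1473 + 0.8795 + 0.5924)/4 = 0.9477

0.9477


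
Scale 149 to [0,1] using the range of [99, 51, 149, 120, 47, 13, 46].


min=13, max=149
(149-13)/(149-13) = 136/136 = 1.0

1.0


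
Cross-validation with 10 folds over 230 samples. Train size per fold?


Fold size = 230/10 = 23
Training per fold = 230 - 23 = 207

207


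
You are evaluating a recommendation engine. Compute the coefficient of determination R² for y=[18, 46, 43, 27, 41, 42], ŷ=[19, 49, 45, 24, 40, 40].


ȳ = 36.1667
SS_res = Σ(y-ŷ)² = 28
SS_tot = Σ(y-ȳ)² = 614.83
R² = 1 - SS_res/SS_tot = 1 - 0.0455 = 0.9545

0.9545


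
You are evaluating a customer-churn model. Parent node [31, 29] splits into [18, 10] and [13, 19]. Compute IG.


Parent = [31, 29], H_parent = 0.9992
H_left = 0.9403 (n=28), H_right = 0.9745 (n=32)
H_children = (28/60)·0.9403 + (32/60)·0.9745 = 0.9585
IG = 0.9992 - 0.9585 = 0.0407

0.0407


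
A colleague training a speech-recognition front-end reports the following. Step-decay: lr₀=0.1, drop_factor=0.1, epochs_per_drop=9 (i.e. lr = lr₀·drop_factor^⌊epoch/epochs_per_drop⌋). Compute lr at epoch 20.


n_drops = ⌊20/9⌋ = 2
lr = 0.1·0.1^2 = 0.1·0.01 = 0.001

0.001


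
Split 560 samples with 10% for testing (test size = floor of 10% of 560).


Test = ⌊560·10/100⌋ = 56
Train = 560 - 56 = 504

Train: 504, Test: 56


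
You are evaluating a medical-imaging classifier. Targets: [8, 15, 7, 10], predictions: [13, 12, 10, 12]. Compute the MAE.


Absolute errors: |8-13|=5, |15-12|=3, |7-10|=3, |10-12|=2
Sum = 13
MAE = 13/4 = 13/4

13/4


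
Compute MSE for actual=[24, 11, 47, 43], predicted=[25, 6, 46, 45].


Squared errors: (24-25)²=1, (11-6)²=25, (47-46)²=1, (43-45)²=4
Sum = 31
MSE = 31/4 = 31/4

31/4


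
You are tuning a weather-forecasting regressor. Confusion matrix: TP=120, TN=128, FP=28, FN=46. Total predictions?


Total = TP + TN + FP + FN
= 120 + 128 + 28 + 46
= 322
(Predicted positive: 148, predicted negative: 174)

322


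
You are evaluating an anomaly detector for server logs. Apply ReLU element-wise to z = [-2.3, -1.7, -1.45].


ReLU(-2.3) = max(0, -2.3) = 0.0
ReLU(-1.7) = max(0, -1.7) = 0.0
ReLU(-1.45) = max(0, -1.45) = 0.0
result = [0.0, 0.0, 0.0]

[0.0, 0.0, 0.0]


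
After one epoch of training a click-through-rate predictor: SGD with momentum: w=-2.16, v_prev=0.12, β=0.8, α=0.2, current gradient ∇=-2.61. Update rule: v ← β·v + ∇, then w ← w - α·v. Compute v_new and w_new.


v_new = 0.8·0.12 - 2.61 = 0.096 - 2.61 = -2.514
w_new = -2.16 - 0.2·-2.514 = -2.16 + 0.5028 = -1.6572

v_new=-2.514, w_new=-1.6572


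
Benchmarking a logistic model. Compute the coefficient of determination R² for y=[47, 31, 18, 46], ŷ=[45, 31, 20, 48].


ȳ = 35.5
SS_res = Σ(y-ŷ)² = 12
SS_tot = Σ(y-ȳ)² = 569
R² = 1 - SS_res/SS_tot = 1 - 0.0211 = 0.9789

0.9789


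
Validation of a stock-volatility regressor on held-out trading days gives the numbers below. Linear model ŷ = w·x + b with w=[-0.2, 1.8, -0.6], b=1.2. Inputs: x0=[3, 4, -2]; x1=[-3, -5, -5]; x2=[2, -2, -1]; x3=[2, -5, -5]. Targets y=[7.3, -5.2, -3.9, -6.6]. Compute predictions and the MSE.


ŷ0 = (-0.2)·(3) + (1.8)·(4) + (-0.6)·(-2) + 1.2 = 9.0
ŷ1 = (-0.2)·(-3) + (1.8)·(-5) + (-0.6)·(-5) + 1.2 = -4.2
ŷ2 = (-0.2)·(2) + (1.8)·(-2) + (-0.6)·(-1) + 1.2 = -2.2
ŷ3 = (-0.2)·(2) + (1.8)·(-5) + (-0.6)·(-5) + 1.2 = -5.2
errors² = [2.89, 1.0, 2.89, 1.96]
MSE = 8.7400/4 = 2.185

2.185


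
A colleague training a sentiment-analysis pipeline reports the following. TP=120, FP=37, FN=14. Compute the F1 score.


Precision = 120/157 = 0.7643
Recall = 120/134 = 0.8955
F1 = 2·P·R/(P+R) = 2·TP/(2·TP+FP+FN) = 240/(240+37+14) = 240/291 = 0.8247

0.8247


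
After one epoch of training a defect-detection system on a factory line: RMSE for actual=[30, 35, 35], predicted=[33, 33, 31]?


MSE = 29/3 = 9.6667
RMSE = √(29/3) = 3.1091

3.1091


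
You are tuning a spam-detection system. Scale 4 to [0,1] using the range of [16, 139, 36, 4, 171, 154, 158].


min=4, max=171
(4-4)/(171-4) = 0/167 = 0.0

0.0


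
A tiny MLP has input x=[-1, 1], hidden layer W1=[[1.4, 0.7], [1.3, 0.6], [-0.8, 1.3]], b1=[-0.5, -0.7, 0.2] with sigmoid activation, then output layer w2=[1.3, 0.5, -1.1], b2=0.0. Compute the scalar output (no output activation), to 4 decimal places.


z1[0] = (1.4)·(-1) + (0.7)·(1) - 0.5 = -1.2
z1[1] = (1.3)·(-1) + (0.6)·(1) - 0.7 = -1.4
z1[2] = (-0.8)·(-1) + (1.3)·(1) + 0.2 = 2.3
h = sigmoid(z1) = [0.2315, 0.1978, 0.9089]
output = (1.3)·(0.2315) + (0.5)·(0.1978) + (-1.1)·(0.9089) + 0.0 = -0.5999

-0.5999


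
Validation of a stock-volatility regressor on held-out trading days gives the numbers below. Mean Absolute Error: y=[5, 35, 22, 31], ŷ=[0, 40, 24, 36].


Absolute errors: |5-0|=5, |35-40|=5, |22-24|=2, |31-36|=5
Sum = 17
MAE = 17/4 = 17/4

17/4


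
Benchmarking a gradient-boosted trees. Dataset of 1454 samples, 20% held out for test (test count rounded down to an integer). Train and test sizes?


Test = ⌊1454·20/100⌋ = 290
Train = 1454 - 290 = 1164

Train: 1164, Test: 290


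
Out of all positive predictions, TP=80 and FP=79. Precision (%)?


Precision = TP/(TP+FP)
= 80/(80+79)
= 80/159 = 50.31%

50.31%


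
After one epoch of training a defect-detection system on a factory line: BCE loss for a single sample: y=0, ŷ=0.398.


BCE = -[y·ln(p) + (1-y)·ln(1-p)]
= -0 - 1·ln(1-0.398)
= -ln(0.602) = 0.5075

0.5075


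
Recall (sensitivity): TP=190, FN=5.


Recall = TP/(TP+FN)
= 190/(190+5)
= 190/195 = 97.44%

97.44%


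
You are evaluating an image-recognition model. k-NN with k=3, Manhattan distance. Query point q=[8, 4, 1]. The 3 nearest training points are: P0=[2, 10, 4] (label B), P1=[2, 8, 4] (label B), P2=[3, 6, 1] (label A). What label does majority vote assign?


d(q,P0) = 15  (label B)
d(q,P1) = 13  (label B)
d(q,P2) = 7  (label A)
Votes: A=1, B=2
Majority → B

B


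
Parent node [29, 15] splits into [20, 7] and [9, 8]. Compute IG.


Parent = [29, 15], H_parent = 0.9257
H_left = 0.8256 (n=27), H_right = 0.9975 (n=17)
H_children = (27/44)·0.8256 + (17/44)·0.9975 = 0.892
IG = 0.9257 - 0.892 = 0.0337

0.0337


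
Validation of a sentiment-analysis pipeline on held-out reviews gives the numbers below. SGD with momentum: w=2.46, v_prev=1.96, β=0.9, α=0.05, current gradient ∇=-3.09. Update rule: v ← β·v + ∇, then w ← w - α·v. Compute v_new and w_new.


v_new = 0.9·1.96 - 3.09 = 1.764 - 3.09 = -1.326
w_new = 2.46 - 0.05·-1.326 = 2.46 + 0.0663 = 2.5263

v_new=-1.326, w_new=2.5263


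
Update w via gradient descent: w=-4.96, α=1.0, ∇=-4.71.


w_new = w - α·∇
= -4.96 - 1.0·-4.71
= -4.96 + 4.71
= -0.25

-0.25


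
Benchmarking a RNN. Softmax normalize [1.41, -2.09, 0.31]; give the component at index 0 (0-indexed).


Exponentials: e^1.41=4.096, e^-2.09=0.1237, e^0.31=1.3634
Sum = 5.5831
Softmax = [0.7336, 0.0222, 0.2442]
p[0] = 4.096/5.5831 = 0.7336

0.7336


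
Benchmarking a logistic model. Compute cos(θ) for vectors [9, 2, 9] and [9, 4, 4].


A·B = 9·9 + 2·4 + 9·4 = 125
‖A‖ = √166 = 12.8841, ‖B‖ = √113 = 10.6301
cos = 125/(√166·√113) = 125/√18758 = 0.9127

0.9127


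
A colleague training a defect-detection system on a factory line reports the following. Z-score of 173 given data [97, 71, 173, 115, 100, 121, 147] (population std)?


μ = 117.7143, σ = 31.2991
z = (173 - 117.7143)/31.2991 = 1.7664

1.7664


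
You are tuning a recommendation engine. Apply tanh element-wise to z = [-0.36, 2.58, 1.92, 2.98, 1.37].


tanh(-0.36) = -0.3452
tanh(2.58) = 0.9886
tanh(1.92) = 0.9579
tanh(2.98) = 0.9949
tanh(1.37) = 0.8787
result = [-0.3452, 0.9886, 0.9579, 0.9949, 0.8787]

[-0.3452, 0.9886, 0.9579, 0.9949, 0.8787]


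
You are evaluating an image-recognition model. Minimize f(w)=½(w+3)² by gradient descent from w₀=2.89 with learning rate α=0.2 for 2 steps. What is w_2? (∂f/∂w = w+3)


step 1: grad = 2.89+3 = 5.89; w = 2.89 - 0.2·(5.89) = 1.712
step 2: grad = 1.712+3 = 4.712; w = 1.712 - 0.2·(4.712) = 0.7696

0.7696


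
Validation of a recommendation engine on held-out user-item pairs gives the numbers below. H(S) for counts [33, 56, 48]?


Probabilities: [33/137, 56/137, 48/137] ≈ [0.2409, 0.4088, 0.3504]
H = -((33/137)·log₂(33/137) + (56/137)·log₂(56/137) + (48/137)·log₂(48/137))
  = 1.5524 bits

1.5524 bits


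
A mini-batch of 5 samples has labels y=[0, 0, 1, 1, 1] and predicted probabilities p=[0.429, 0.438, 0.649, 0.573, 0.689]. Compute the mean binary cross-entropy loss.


L[0] = -ln(1-0.429) = -ln(0.571) = 0.5604
L[1] = -ln(1-0.438) = -ln(0.562) = 0.5763
L[2] = -ln(0.649) = 0.4323
L[3] = -ln(0.573) = 0.5569
L[4] = -ln(0.689) = 0.3725
mean = (0.5604 + 0.5763 + 0.4323 + 0.5569 + 0.3725)/5 = 0.4997

0.4997


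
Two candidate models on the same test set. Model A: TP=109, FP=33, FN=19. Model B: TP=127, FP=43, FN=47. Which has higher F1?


Model A: P=109/142=0.7676, R=109/128=0.8516, F1=2PR/(P+R)=2TP/(2TP+FP+FN)=218/270=0.8074
Model B: P=127/170=0.7471, R=127/174=0.7299, F1=2PR/(P+R)=2TP/(2TP+FP+FN)=254/344=0.7384
0.8074 > 0.7384 → Model A

Model A


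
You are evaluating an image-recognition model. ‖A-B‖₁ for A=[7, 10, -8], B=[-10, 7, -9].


d = |7+ 10| + |10-7| + |-8+ 9|
  = 17 + 3 + 1
  = 21

21


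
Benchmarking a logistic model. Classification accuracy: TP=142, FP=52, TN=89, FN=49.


Accuracy = (TP+TN)/(TP+TN+FP+FN)
= (142+89)/(332)
= 231/332 = 69.58%

69.58%


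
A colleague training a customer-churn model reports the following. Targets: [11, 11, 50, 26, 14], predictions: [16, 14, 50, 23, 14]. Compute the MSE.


Squared errors: (11-16)²=25, (11-14)²=9, (50-50)²=0, (26-23)²=9, (14-14)²=0
Sum = 43
MSE = 43/5 = 43/5

43/5


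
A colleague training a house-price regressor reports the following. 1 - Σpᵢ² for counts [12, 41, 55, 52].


Probabilities: [12/160, 41/160, 55/160, 52/160] ≈ [0.075, 0.2562, 0.3438, 0.325]
Σpᵢ² = (144 + 1681 + 3025 + 2704)/160² = 7554/25600
Gini = 1 - Σpᵢ² = 1 - 7554/25600 = 0.7049

0.7049


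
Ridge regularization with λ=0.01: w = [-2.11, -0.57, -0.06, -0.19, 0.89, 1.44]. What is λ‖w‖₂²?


‖w‖₂² = (-2.11)² + (-0.57)² + (-0.06)² + (-0.19)² + (0.89)² + (1.44)²
     = 4.4521 + 0.3249 + 0.0036 + 0.0361 + 0.7921 + 2.0736
     = 7.6824
λ·‖w‖₂² = 0.01·7.6824 = 0.076824

0.076824


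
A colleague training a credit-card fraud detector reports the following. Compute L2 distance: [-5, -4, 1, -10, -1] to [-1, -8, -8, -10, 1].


d = √((-5+ 1)² + (-4+ 8)² + (1+ 8)² + (-10+ 10)² + (-1-1)²)
  = √(16 + 16 + 81 + 0 + 4)
  = √117 = 10.8167

10.8167


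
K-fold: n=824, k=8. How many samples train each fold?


Fold size = 824/8 = 103
Training per fold = 824 - 103 = 721

721


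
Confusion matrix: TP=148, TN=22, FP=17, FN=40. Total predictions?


Total = TP + TN + FP + FN
= 148 + 22 + 17 + 40
= 227
(Predicted positive: 165, predicted negative: 62)

227


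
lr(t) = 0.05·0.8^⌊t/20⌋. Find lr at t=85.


n_drops = ⌊85/20⌋ = 4
lr = 0.05·0.8^4 = 0.05·0.4096 = 0.02048

0.02048


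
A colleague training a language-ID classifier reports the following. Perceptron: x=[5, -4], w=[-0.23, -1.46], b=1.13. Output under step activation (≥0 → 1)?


z = (5)·(-0.23) + (-4)·(-1.46) + 1.13
  = 5.82
step(z) = 1 (z≥0)

1


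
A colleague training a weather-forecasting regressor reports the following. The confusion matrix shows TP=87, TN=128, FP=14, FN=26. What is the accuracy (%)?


Accuracy = (TP+TN)/(TP+TN+FP+FN)
= (87+128)/(255)
= 215/255 = 84.31%

84.31%


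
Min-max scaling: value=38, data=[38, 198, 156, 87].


min=38, max=198
(38-38)/(198-38) = 0/160 = 0.0

0.0


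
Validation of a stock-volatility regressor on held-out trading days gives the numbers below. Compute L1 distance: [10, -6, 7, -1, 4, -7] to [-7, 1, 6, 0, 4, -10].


d = |10+ 7| + |-6-1| + |7-6| + |-1-0| + |4-4| + |-7+ 10|
  = 17 + 7 + 1 + 1 + 0 + 3
  = 29

29


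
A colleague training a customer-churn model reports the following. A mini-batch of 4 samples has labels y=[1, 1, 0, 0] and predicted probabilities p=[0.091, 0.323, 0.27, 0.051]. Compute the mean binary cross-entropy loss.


L[0] = -ln(0.091) = 2.3969
L[1] = -ln(0.323) = 1.1301
L[2] = -ln(1-0.27) = -ln(0.73) = 0.3147
L[3] = -ln(1-0.051) = -ln(0.949) = 0.0523
mean = (2.3969 + 1.1301 + 0.3147 + 0.0523)/4 = 0.9735

0.9735


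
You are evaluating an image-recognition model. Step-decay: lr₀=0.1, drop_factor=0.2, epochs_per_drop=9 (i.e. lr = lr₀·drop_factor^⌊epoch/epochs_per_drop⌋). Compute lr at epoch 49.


n_drops = ⌊49/9⌋ = 5
lr = 0.1·0.2^5 = 0.1·0.00032 = 0.000032

0.000032


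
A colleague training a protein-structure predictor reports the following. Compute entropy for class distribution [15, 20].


Probabilities: [15/35, 20/35] ≈ [0.4286, 0.5714]
H = -((15/35)·log₂(15/35) + (20/35)·log₂(20/35))
  = 0.9852 bits

0.9852 bits


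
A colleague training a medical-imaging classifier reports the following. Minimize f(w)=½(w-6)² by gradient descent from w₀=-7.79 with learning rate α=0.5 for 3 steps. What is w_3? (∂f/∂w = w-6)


step 1: grad = -7.79-6 = -13.79; w = -7.79 - 0.5·(-13.79) = -0.895
step 2: grad = -0.895-6 = -6.895; w = -0.895 - 0.5·(-6.895) = 2.5525
step 3: grad = 2.5525-6 = -3.4475; w = 2.5525 - 0.5·(-3.4475) = 4.27625

4.27625


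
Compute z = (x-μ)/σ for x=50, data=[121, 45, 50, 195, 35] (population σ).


μ = 89.2, σ = 61.0456
z = (50 - 89.2)/61.0456 = -0.6421

-0.6421


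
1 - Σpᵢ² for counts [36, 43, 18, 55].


Probabilities: [36/152, 43/152, 18/152, 55/152] ≈ [0.2368, 0.2829, 0.1184, 0.3618]
Σpᵢ² = (1296 + 1849 + 324 + 3025)/152² = 6494/23104
Gini = 1 - Σpᵢ² = 1 - 6494/23104 = 0.7189

0.7189


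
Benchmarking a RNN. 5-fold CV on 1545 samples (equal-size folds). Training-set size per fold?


Fold size = 1545/5 = 309
Training per fold = 1545 - 309 = 1236

1236


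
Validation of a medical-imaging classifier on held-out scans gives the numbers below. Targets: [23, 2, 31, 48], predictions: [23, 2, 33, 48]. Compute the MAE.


Absolute errors: |23-23|=0, |2-2|=0, |31-33|=2, |48-48|=0
Sum = 2
MAE = 2/4 = 1/2

1/2


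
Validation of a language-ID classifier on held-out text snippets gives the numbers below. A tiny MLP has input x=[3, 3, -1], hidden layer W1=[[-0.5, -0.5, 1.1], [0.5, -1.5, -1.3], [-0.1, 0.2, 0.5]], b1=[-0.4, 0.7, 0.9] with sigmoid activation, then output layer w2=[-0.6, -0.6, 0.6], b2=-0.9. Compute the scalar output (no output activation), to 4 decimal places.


z1[0] = (-0.5)·(3) + (-0.5)·(3) + (1.1)·(-1) - 0.4 = -4.5
z1[1] = (0.5)·(3) + (-1.5)·(3) + (-1.3)·(-1) + 0.7 = -1.0
z1[2] = (-0.1)·(3) + (0.2)·(3) + (0.5)·(-1) + 0.9 = 0.7
h = sigmoid(z1) = [0.011, 0.2689, 0.6682]
output = (-0.6)·(0.011) + (-0.6)·(0.2689) + (0.6)·(0.6682) - 0.9 = -0.667

-0.667


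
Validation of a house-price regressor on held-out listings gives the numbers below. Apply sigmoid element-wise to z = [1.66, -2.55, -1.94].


σ(1.66) = 1/(1+e^-1.66) = 0.8402
σ(-2.55) = 1/(1+e^2.55) = 0.0724
σ(-1.94) = 1/(1+e^1.94) = 0.1256
result = [0.8402, 0.0724, 0.1256]

[0.8402, 0.0724, 0.1256]


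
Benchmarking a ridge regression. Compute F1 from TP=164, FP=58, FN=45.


Precision = 164/222 = 0.7387
Recall = 164/209 = 0.7847
F1 = 2·P·R/(P+R) = 2·TP/(2·TP+FP+FN) = 328/(328+58+45) = 328/431 = 0.761

0.761


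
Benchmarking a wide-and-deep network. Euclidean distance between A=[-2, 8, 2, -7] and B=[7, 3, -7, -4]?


d = √((-2-7)² + (8-3)² + (2+ 7)² + (-7+ 4)²)
  = √(81 + 25 + 81 + 9)
  = √196 = 14.0

14.0


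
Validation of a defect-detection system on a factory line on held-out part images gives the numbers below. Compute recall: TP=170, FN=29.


Recall = TP/(TP+FN)
= 170/(170+29)
= 170/199 = 85.43%

85.43%


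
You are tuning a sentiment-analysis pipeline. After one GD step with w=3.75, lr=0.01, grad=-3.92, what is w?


w_new = w - α·∇
= 3.75 - 0.01·-3.92
= 3.75 + 0.0392
= 3.7892

3.7892


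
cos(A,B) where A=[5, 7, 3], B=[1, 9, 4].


A·B = 5·1 + 7·9 + 3·4 = 80
‖A‖ = √83 = 9.1104, ‖B‖ = √98 = 9.8995
cos = 80/(√83·√98) = 80/√8134 = 0.887

0.887


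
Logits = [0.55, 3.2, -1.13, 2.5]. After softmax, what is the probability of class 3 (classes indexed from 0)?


Exponentials: e^0.55=1.7333, e^3.2=24.5325, e^-1.13=0.323, e^2.5=12.1825
Sum = 38.7713
Softmax = [0.0447, 0.6327, 0.0083, 0.3142]
p[3] = 12.1825/38.7713 = 0.3142

0.3142


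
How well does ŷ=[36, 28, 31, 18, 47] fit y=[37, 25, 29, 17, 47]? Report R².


ȳ = 31
SS_res = Σ(y-ŷ)² = 15
SS_tot = Σ(y-ȳ)² = 528
R² = 1 - SS_res/SS_tot = 1 - 0.0284 = 0.9716

0.9716


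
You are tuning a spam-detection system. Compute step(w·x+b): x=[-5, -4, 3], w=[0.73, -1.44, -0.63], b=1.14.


z = (-5)·(0.73) + (-4)·(-1.44) + (3)·(-0.63) + 1.14
  = 1.36
step(z) = 1 (z≥0)

1


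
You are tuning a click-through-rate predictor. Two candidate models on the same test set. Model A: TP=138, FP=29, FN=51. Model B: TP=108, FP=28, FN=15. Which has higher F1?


Model A: P=138/167=0.8263, R=138/189=0.7302, F1=2PR/(P+R)=2TP/(2TP+FP+FN)=276/356=0.7753
Model B: P=108/136=0.7941, R=108/123=0.878, F1=2PR/(P+R)=2TP/(2TP+FP+FN)=216/259=0.834
0.7753 < 0.834 → Model B

Model B


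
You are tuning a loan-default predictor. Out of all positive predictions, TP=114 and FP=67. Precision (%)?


Precision = TP/(TP+FP)
= 114/(114+67)
= 114/181 = 62.98%

62.98%


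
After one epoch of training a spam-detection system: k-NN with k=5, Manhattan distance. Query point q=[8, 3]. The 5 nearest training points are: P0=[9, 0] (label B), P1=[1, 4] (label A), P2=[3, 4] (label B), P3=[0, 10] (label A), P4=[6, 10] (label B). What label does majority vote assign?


d(q,P0) = 4  (label B)
d(q,P1) = 8  (label A)
d(q,P2) = 6  (label B)
d(q,P3) = 15  (label A)
d(q,P4) = 9  (label B)
Votes: A=2, B=3
Majority → B

B


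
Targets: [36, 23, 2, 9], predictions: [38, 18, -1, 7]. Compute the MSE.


Squared errors: (36-38)²=4, (23-18)²=25, (2+ 1)²=9, (9-7)²=4
Sum = 42
MSE = 42/4 = 21/2

21/2


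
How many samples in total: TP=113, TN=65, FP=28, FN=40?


Total = TP + TN + FP + FN
= 113 + 65 + 28 + 40
= 246
(Predicted positive: 141, predicted negative: 105)

246


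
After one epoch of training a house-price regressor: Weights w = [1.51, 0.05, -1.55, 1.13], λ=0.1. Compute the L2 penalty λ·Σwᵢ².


‖w‖₂² = (1.51)² + (0.05)² + (-1.55)² + (1.13)²
     = 2.2801 + 0.0025 + 2.4025 + 1.2769
     = 5.962
λ·‖w‖₂² = 0.1·5.962 = 0.5962

0.5962


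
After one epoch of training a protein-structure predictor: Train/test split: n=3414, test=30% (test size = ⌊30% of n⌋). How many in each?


Test = ⌊3414·30/100⌋ = 1024
Train = 3414 - 1024 = 2390

Train: 2390, Test: 1024


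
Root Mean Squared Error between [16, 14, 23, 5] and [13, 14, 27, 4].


MSE = 26/4 = 6.5
RMSE = √(26/4) = 2.5495

2.5495


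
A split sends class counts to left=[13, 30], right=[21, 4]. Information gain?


Parent = [34, 34], H_parent = 1
H_left = 0.8841 (n=43), H_right = 0.6343 (n=25)
H_children = (43/68)·0.8841 + (25/68)·0.6343 = 0.7923
IG = 1 - 0.7923 = 0.2077

0.2077


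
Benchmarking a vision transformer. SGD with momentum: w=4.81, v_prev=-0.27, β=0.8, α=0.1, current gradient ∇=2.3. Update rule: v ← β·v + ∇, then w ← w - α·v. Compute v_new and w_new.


v_new = 0.8·-0.27 + 2.3 = -0.216 + 2.3 = 2.084
w_new = 4.81 - 0.1·2.084 = 4.81 - 0.2084 = 4.6016

v_new=2.084, w_new=4.6016


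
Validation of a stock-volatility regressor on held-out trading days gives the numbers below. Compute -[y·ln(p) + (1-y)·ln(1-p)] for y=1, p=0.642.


BCE = -[y·ln(p) + (1-y)·ln(1-p)]
= -1·ln(0.642) - 0
= -ln(0.642) = 0.4432

0.4432


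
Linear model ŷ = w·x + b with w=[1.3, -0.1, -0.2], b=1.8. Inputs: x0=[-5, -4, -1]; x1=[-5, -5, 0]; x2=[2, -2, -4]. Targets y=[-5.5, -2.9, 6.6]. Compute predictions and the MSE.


ŷ0 = (1.3)·(-5) + (-0.1)·(-4) + (-0.2)·(-1) + 1.8 = -4.1
ŷ1 = (1.3)·(-5) + (-0.1)·(-5) + (-0.2)·(0) + 1.8 = -4.2
ŷ2 = (1.3)·(2) + (-0.1)·(-2) + (-0.2)·(-4) + 1.8 = 5.4
errors² = [1.96, 1.69, 1.44]
MSE = 5.0900/3 = 1.6967

1.6967


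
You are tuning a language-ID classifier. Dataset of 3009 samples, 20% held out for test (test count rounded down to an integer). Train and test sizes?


Test = ⌊3009·20/100⌋ = 601
Train = 3009 - 601 = 2408

Train: 2408, Test: 601


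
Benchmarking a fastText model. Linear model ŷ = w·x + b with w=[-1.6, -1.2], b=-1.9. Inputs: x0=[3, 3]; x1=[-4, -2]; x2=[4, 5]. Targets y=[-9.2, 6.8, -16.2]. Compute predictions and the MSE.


ŷ0 = (-1.6)·(3) + (-1.2)·(3) - 1.9 = -10.3
ŷ1 = (-1.6)·(-4) + (-1.2)·(-2) - 1.9 = 6.9
ŷ2 = (-1.6)·(4) + (-1.2)·(5) - 1.9 = -14.3
errors² = [1.21, 0.01, 3.61]
MSE = 4.8300/3 = 1.61

1.61


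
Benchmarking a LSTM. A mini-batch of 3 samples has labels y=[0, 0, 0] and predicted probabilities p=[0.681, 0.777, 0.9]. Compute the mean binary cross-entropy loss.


L[0] = -ln(1-0.681) = -ln(0.319) = 1.1426
L[1] = -ln(1-0.777) = -ln(0.223) = 1.5006
L[2] = -ln(1-0.9) = -ln(0.1) = 2.3026
mean = (1.1426 + 1.5006 + 2.3026)/3 = 1.6486

1.6486


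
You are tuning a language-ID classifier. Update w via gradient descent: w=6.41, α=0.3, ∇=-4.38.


w_new = w - α·∇
= 6.41 - 0.3·-4.38
= 6.41 + 1.314
= 7.724

7.724


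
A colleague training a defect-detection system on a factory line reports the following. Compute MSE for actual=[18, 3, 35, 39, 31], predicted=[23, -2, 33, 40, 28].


Squared errors: (18-23)²=25, (3+ 2)²=25, (35-33)²=4, (39-40)²=1, (31-28)²=9
Sum = 64
MSE = 64/5 = 64/5

64/5


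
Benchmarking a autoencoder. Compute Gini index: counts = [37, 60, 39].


Probabilities: [37/136, 60/136, 39/136] ≈ [0.2721, 0.4412, 0.2868]
Σpᵢ² = (1369 + 3600 + 1521)/136² = 6490/18496
Gini = 1 - Σpᵢ² = 1 - 6490/18496 = 0.6491

0.6491


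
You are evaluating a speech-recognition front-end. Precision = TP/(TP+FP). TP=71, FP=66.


Precision = TP/(TP+FP)
= 71/(71+66)
= 71/137 = 51.82%

51.82%


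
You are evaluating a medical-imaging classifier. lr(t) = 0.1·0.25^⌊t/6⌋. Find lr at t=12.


n_drops = ⌊12/6⌋ = 2
lr = 0.1·0.25^2 = 0.1·0.0625 = 0.00625

0.00625


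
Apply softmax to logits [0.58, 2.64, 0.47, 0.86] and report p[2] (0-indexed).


Exponentials: e^0.58=1.786, e^2.64=14.0132, e^0.47=1.6, e^0.86=2.3632
Sum = 19.7624
Softmax = [0.0904, 0.7091, 0.081, 0.1196]
p[2] = 1.6/19.7624 = 0.081

0.081


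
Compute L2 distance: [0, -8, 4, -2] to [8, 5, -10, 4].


d = √((0-8)² + (-8-5)² + (4+ 10)² + (-2-4)²)
  = √(64 + 169 + 196 + 36)
  = √465 = 21.5639

21.5639


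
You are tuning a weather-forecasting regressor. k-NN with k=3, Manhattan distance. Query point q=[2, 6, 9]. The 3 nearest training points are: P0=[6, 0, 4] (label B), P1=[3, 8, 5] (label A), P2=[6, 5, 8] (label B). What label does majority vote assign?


d(q,P0) = 15  (label B)
d(q,P1) = 7  (label A)
d(q,P2) = 6  (label B)
Votes: A=1, B=2
Majority → B

B


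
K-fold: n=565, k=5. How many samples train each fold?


Fold size = 565/5 = 113
Training per fold = 565 - 113 = 452

452


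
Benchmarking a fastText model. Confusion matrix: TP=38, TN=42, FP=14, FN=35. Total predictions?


Total = TP + TN + FP + FN
= 38 + 42 + 14 + 35
= 129
(Predicted positive: 52, predicted negative: 77)

129


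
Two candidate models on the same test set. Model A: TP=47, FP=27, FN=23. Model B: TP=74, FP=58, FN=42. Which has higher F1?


Model A: P=47/74=0.6351, R=47/70=0.6714, F1=2PR/(P+R)=2TP/(2TP+FP+FN)=94/144=0.6528
Model B: P=74/132=0.5606, R=74/116=0.6379, F1=2PR/(P+R)=2TP/(2TP+FP+FN)=148/248=0.5968
0.6528 > 0.5968 → Model A

Model A


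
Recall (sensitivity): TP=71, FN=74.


Recall = TP/(TP+FN)
= 71/(71+74)
= 71/145 = 48.97%

48.97%


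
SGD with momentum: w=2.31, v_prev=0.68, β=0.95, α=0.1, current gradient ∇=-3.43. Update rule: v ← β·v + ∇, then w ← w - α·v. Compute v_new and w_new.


v_new = 0.95·0.68 - 3.43 = 0.646 - 3.43 = -2.784
w_new = 2.31 - 0.1·-2.784 = 2.31 + 0.2784 = 2.5884

v_new=-2.784, w_new=2.5884


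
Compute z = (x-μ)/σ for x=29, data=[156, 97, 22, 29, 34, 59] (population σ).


μ = 66.1667, σ = 47.3266
z = (29 - 66.1667)/47.3266 = -0.7853

-0.7853


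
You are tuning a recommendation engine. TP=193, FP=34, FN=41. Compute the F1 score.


Precision = 193/227 = 0.8502
Recall = 193/234 = 0.8248
F1 = 2·P·R/(P+R) = 2·TP/(2·TP+FP+FN) = 386/(386+34+41) = 386/461 = 0.8373

0.8373


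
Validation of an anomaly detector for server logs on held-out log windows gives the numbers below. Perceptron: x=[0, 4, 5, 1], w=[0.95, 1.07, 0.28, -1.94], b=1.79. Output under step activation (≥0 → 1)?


z = (0)·(0.95) + (4)·(1.07) + (5)·(0.28) + (1)·(-1.94) + 1.79
  = 5.53
step(z) = 1 (z≥0)

1


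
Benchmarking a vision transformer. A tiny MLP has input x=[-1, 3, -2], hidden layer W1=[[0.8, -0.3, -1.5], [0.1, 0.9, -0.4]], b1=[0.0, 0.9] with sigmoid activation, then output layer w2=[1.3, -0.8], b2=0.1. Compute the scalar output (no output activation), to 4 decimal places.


z1[0] = (0.8)·(-1) + (-0.3)·(3) + (-1.5)·(-2) + 0.0 = 1.3
z1[1] = (0.1)·(-1) + (0.9)·(3) + (-0.4)·(-2) + 0.9 = 4.3
h = sigmoid(z1) = [0.7858, 0.9866]
output = (1.3)·(0.7858) + (-0.8)·(0.9866) + 0.1 = 0.3323

0.3323


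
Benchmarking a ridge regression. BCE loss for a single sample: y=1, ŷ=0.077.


BCE = -[y·ln(p) + (1-y)·ln(1-p)]
= -1·ln(0.077) - 0
= -ln(0.077) = 2.5639

2.5639


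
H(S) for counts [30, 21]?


Probabilities: [30/51, 21/51] ≈ [0.5882, 0.4118]
H = -((30/51)·log₂(30/51) + (21/51)·log₂(21/51))
  = 0.9774 bits

0.9774 bits


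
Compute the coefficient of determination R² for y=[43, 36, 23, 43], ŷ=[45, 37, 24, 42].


ȳ = 36.25
SS_res = Σ(y-ŷ)² = 7
SS_tot = Σ(y-ȳ)² = 266.75
R² = 1 - SS_res/SS_tot = 1 - 0.0262 = 0.9738

0.9738


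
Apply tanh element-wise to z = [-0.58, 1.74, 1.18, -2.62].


tanh(-0.58) = -0.5227
tanh(1.74) = 0.9402
tanh(1.18) = 0.8275
tanh(-2.62) = -0.9895
result = [-0.5227, 0.9402, 0.8275, -0.9895]

[-0.5227, 0.9402, 0.8275, -0.9895]


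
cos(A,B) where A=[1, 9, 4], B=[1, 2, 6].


A·B = 1·1 + 9·2 + 4·6 = 43
‖A‖ = √98 = 9.8995, ‖B‖ = √41 = 6.4031
cos = 43/(√98·√41) = 43/√4018 = 0.6784

0.6784


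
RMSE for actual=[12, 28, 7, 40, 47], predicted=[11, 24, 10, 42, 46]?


MSE = 31/5 = 6.2
RMSE = √(31/5) = 2.49

2.49


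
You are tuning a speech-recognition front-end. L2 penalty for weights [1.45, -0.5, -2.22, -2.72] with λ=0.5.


‖w‖₂² = (1.45)² + (-0.5)² + (-2.22)² + (-2.72)²
     = 2.1025 + 0.25 + 4.9284 + 7.3984
     = 14.6793
λ·‖w‖₂² = 0.5·14.6793 = 7.33965

7.33965


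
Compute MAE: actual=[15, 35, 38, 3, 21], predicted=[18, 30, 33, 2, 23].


Absolute errors: |15-18|=3, |35-30|=5, |38-33|=5, |3-2|=1, |21-23|=2
Sum = 16
MAE = 16/5 = 16/5

16/5


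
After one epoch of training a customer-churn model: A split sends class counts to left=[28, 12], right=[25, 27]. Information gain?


Parent = [53, 39], H_parent = 0.9832
H_left = 0.8813 (n=40), H_right = 0.9989 (n=52)
H_children = (40/92)·0.8813 + (52/92)·0.9989 = 0.9478
IG = 0.9832 - 0.9478 = 0.0354

0.0354


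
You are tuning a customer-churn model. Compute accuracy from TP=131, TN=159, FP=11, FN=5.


Accuracy = (TP+TN)/(TP+TN+FP+FN)
= (131+159)/(306)
= 290/306 = 94.77%

94.77%


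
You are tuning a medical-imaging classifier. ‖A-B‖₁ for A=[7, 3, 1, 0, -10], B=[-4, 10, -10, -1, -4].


d = |7+ 4| + |3-10| + |1+ 10| + |0+ 1| + |-10+ 4|
  = 11 + 7 + 11 + 1 + 6
  = 36

36


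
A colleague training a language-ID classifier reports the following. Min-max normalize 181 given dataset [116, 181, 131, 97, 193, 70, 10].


min=10, max=193
(181-10)/(193-10) = 171/183 = 0.9344

0.9344
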